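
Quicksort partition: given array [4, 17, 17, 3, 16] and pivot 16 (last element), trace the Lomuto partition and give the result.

Lomuto partition with pivot = 16:

Initial array: [4, 17, 17, 3, 16]

arr[0]=4 <= 16: swap with position 0, array becomes [4, 17, 17, 3, 16]
arr[1]=17 > 16: no swap
arr[2]=17 > 16: no swap
arr[3]=3 <= 16: swap with position 1, array becomes [4, 3, 17, 17, 16]

Place pivot at position 2: [4, 3, 16, 17, 17]
Pivot position: 2

After partitioning with pivot 16, the array becomes [4, 3, 16, 17, 17]. The pivot is placed at index 2. All elements to the left of the pivot are <= 16, and all elements to the right are > 16.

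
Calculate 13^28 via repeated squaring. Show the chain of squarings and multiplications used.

Computing 13^28 by squaring (build up from 13^1; each line after the first costs one multiplication):

13^1 = 13
13^2 = (13^1)^2 = 13^2 = 169
13^3 = 13 * 13^2 = 13 * 169 = 2197
13^6 = (13^3)^2 = 2197^2 = 4826809
13^7 = 13 * 13^6 = 13 * 4826809 = 62748517
13^14 = (13^7)^2 = 62748517^2 = 3937376385699289
13^28 = (13^14)^2 = 3937376385699289^2 = 15502932802662396215269535105521

Result: 15502932802662396215269535105521
Multiplications needed: 6 (6 lines after 13^1)

13^28 = 15502932802662396215269535105521. Using exponentiation by squaring, this requires 6 multiplications. The key idea: if the exponent is even, square the half-power; if odd, multiply by the base once.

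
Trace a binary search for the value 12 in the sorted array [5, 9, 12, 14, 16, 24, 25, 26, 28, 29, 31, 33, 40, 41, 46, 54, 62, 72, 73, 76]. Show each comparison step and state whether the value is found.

Binary search for 12 in [5, 9, 12, 14, 16, 24, 25, 26, 28, 29, 31, 33, 40, 41, 46, 54, 62, 72, 73, 76]:

lo=0, hi=19, mid=9, arr[mid]=29 -> 29 > 12, search left half
lo=0, hi=8, mid=4, arr[mid]=16 -> 16 > 12, search left half
lo=0, hi=3, mid=1, arr[mid]=9 -> 9 < 12, search right half
lo=2, hi=3, mid=2, arr[mid]=12 -> Found target at index 2!

Binary search finds 12 at index 2 after 4 comparisons. The search repeatedly halves the search space by comparing with the middle element.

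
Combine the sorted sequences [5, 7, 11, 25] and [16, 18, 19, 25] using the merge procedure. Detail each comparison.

Merging process:

Compare 5 vs 16: take 5 from left. Merged: [5]
Compare 7 vs 16: take 7 from left. Merged: [5, 7]
Compare 11 vs 16: take 11 from left. Merged: [5, 7, 11]
Compare 25 vs 16: take 16 from right. Merged: [5, 7, 11, 16]
Compare 25 vs 18: take 18 from right. Merged: [5, 7, 11, 16, 18]
Compare 25 vs 19: take 19 from right. Merged: [5, 7, 11, 16, 18, 19]
Compare 25 vs 25: take 25 from left. Merged: [5, 7, 11, 16, 18, 19, 25]
Append remaining from right: [25]. Merged: [5, 7, 11, 16, 18, 19, 25, 25]

Final merged array: [5, 7, 11, 16, 18, 19, 25, 25]
Total comparisons: 7

The merged array is [5, 7, 11, 16, 18, 19, 25, 25], requiring 7 comparisons. The merge step runs in O(n) time where n is the total number of elements.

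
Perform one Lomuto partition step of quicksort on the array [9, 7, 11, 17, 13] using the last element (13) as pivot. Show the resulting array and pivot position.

Lomuto partition with pivot = 13:

Initial array: [9, 7, 11, 17, 13]

arr[0]=9 <= 13: swap with position 0, array becomes [9, 7, 11, 17, 13]
arr[1]=7 <= 13: swap with position 1, array becomes [9, 7, 11, 17, 13]
arr[2]=11 <= 13: swap with position 2, array becomes [9, 7, 11, 17, 13]
arr[3]=17 > 13: no swap

Place pivot at position 3: [9, 7, 11, 13, 17]
Pivot position: 3

After partitioning with pivot 13, the array becomes [9, 7, 11, 13, 17]. The pivot is placed at index 3. All elements to the left of the pivot are <= 13, and all elements to the right are > 13.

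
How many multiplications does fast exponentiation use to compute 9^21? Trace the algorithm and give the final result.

Computing 9^21 by squaring (build up from 9^1; each line after the first costs one multiplication):

9^1 = 9
9^2 = (9^1)^2 = 9^2 = 81
9^4 = (9^2)^2 = 81^2 = 6561
9^5 = 9 * 9^4 = 9 * 6561 = 59049
9^10 = (9^5)^2 = 59049^2 = 3486784401
9^20 = (9^10)^2 = 3486784401^2 = 12157665459056928801
9^21 = 9 * 9^20 = 9 * 12157665459056928801 = 109418989131512359209

Result: 109418989131512359209
Multiplications needed: 6 (6 lines after 9^1)

9^21 = 109418989131512359209. Using exponentiation by squaring, this requires 6 multiplications. The key idea: if the exponent is even, square the half-power; if odd, multiply by the base once.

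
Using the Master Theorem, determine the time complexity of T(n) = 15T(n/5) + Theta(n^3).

Master Theorem for T(n) = 15T(n/5) + O(n^3):

a = 15, b = 5, c = 3
log_b(a) = log_5(15) = 1.6826

Case 3: c = 3 > log_5(15) = 1.6826
T(n) = O(n^3) = O(n^3)

For T(n) = 15T(n/5) + O(n^3): log_5(15) = 1.6826. This is Case 3 of the Master Theorem (c > log_b(a), work dominated by root), giving O(n^3).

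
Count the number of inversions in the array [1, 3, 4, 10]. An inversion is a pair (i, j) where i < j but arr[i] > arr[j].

Finding inversions in [1, 3, 4, 10]:


Total inversions: 0

The array has 0 inversions. It is already sorted.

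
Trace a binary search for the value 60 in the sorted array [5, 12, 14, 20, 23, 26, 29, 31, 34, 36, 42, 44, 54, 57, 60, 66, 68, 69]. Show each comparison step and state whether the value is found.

Binary search for 60 in [5, 12, 14, 20, 23, 26, 29, 31, 34, 36, 42, 44, 54, 57, 60, 66, 68, 69]:

lo=0, hi=17, mid=8, arr[mid]=34 -> 34 < 60, search right half
lo=9, hi=17, mid=13, arr[mid]=57 -> 57 < 60, search right half
lo=14, hi=17, mid=15, arr[mid]=66 -> 66 > 60, search left half
lo=14, hi=14, mid=14, arr[mid]=60 -> Found target at index 14!

Binary search finds 60 at index 14 after 4 comparisons. The search repeatedly halves the search space by comparing with the middle element.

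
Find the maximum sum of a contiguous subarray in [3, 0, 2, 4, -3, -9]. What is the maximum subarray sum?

Using Kadane's algorithm on [3, 0, 2, 4, -3, -9]:

Scanning through the array:
Position 1 (value 0): max_ending_here = 3, max_so_far = 3
Position 2 (value 2): max_ending_here = 5, max_so_far = 5
Position 3 (value 4): max_ending_here = 9, max_so_far = 9
Position 4 (value -3): max_ending_here = 6, max_so_far = 9
Position 5 (value -9): max_ending_here = -3, max_so_far = 9

Maximum subarray: [3, 0, 2, 4]
Maximum sum: 9

The maximum subarray is [3, 0, 2, 4] with sum 9. This subarray runs from index 0 to index 3.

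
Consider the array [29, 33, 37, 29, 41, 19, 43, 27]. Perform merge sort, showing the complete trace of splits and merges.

Merge sort trace:

Split: [29, 33, 37, 29, 41, 19, 43, 27] -> [29, 33, 37, 29] and [41, 19, 43, 27]
  Split: [29, 33, 37, 29] -> [29, 33] and [37, 29]
    Split: [29, 33] -> [29] and [33]
    Merge: [29] + [33] -> [29, 33]
    Split: [37, 29] -> [37] and [29]
    Merge: [37] + [29] -> [29, 37]
  Merge: [29, 33] + [29, 37] -> [29, 29, 33, 37]
  Split: [41, 19, 43, 27] -> [41, 19] and [43, 27]
    Split: [41, 19] -> [41] and [19]
    Merge: [41] + [19] -> [19, 41]
    Split: [43, 27] -> [43] and [27]
    Merge: [43] + [27] -> [27, 43]
  Merge: [19, 41] + [27, 43] -> [19, 27, 41, 43]
Merge: [29, 29, 33, 37] + [19, 27, 41, 43] -> [19, 27, 29, 29, 33, 37, 41, 43]

Final sorted array: [19, 27, 29, 29, 33, 37, 41, 43]

The merge sort proceeds by recursively splitting the array and merging sorted halves.
After all merges, the sorted array is [19, 27, 29, 29, 33, 37, 41, 43].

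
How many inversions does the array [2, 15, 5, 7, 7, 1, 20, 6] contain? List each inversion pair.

Finding inversions in [2, 15, 5, 7, 7, 1, 20, 6]:

(0, 5): arr[0]=2 > arr[5]=1
(1, 2): arr[1]=15 > arr[2]=5
(1, 3): arr[1]=15 > arr[3]=7
(1, 4): arr[1]=15 > arr[4]=7
(1, 5): arr[1]=15 > arr[5]=1
(1, 7): arr[1]=15 > arr[7]=6
(2, 5): arr[2]=5 > arr[5]=1
(3, 5): arr[3]=7 > arr[5]=1
(3, 7): arr[3]=7 > arr[7]=6
(4, 5): arr[4]=7 > arr[5]=1
(4, 7): arr[4]=7 > arr[7]=6
(6, 7): arr[6]=20 > arr[7]=6

Total inversions: 12

The array has 12 inversion(s): (0,5), (1,2), (1,3), (1,4), (1,5), (1,7), (2,5), (3,5), (3,7), (4,5), (4,7), (6,7). Each pair (i,j) satisfies i < j and arr[i] > arr[j].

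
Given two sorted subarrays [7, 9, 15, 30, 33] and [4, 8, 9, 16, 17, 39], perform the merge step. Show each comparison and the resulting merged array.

Merging process:

Compare 7 vs 4: take 4 from right. Merged: [4]
Compare 7 vs 8: take 7 from left. Merged: [4, 7]
Compare 9 vs 8: take 8 from right. Merged: [4, 7, 8]
Compare 9 vs 9: take 9 from left. Merged: [4, 7, 8, 9]
Compare 15 vs 9: take 9 from right. Merged: [4, 7, 8, 9, 9]
Compare 15 vs 16: take 15 from left. Merged: [4, 7, 8, 9, 9, 15]
Compare 30 vs 16: take 16 from right. Merged: [4, 7, 8, 9, 9, 15, 16]
Compare 30 vs 17: take 17 from right. Merged: [4, 7, 8, 9, 9, 15, 16, 17]
Compare 30 vs 39: take 30 from left. Merged: [4, 7, 8, 9, 9, 15, 16, 17, 30]
Compare 33 vs 39: take 33 from left. Merged: [4, 7, 8, 9, 9, 15, 16, 17, 30, 33]
Append remaining from right: [39]. Merged: [4, 7, 8, 9, 9, 15, 16, 17, 30, 33, 39]

Final merged array: [4, 7, 8, 9, 9, 15, 16, 17, 30, 33, 39]
Total comparisons: 10

The merged array is [4, 7, 8, 9, 9, 15, 16, 17, 30, 33, 39], requiring 10 comparisons. The merge step runs in O(n) time where n is the total number of elements.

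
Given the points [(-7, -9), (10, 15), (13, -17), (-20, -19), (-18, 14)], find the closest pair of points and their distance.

Computing all pairwise distances among 5 points:

d((-7, -9), (10, 15)) = 29.4109
d((-7, -9), (13, -17)) = 21.5407
d((-7, -9), (-20, -19)) = 16.4012 <-- minimum
d((-7, -9), (-18, 14)) = 25.4951
d((10, 15), (13, -17)) = 32.1403
d((10, 15), (-20, -19)) = 45.3431
d((10, 15), (-18, 14)) = 28.0179
d((13, -17), (-20, -19)) = 33.0606
d((13, -17), (-18, 14)) = 43.8406
d((-20, -19), (-18, 14)) = 33.0606

Closest pair: (-7, -9) and (-20, -19) with distance 16.4012

The closest pair is (-7, -9) and (-20, -19) with Euclidean distance 16.4012. For 5 points, brute-force pairwise comparison is shown above. For large n, the divide-and-conquer algorithm (sort by x, recurse on halves, check the dividing strip) achieves O(n log n).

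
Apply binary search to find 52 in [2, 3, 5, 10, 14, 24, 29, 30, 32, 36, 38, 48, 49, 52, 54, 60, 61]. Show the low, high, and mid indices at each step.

Binary search for 52 in [2, 3, 5, 10, 14, 24, 29, 30, 32, 36, 38, 48, 49, 52, 54, 60, 61]:

lo=0, hi=16, mid=8, arr[mid]=32 -> 32 < 52, search right half
lo=9, hi=16, mid=12, arr[mid]=49 -> 49 < 52, search right half
lo=13, hi=16, mid=14, arr[mid]=54 -> 54 > 52, search left half
lo=13, hi=13, mid=13, arr[mid]=52 -> Found target at index 13!

Binary search finds 52 at index 13 after 4 comparisons. The search repeatedly halves the search space by comparing with the middle element.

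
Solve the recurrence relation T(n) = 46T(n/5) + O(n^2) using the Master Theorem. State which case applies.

Master Theorem for T(n) = 46T(n/5) + O(n^2):

a = 46, b = 5, c = 2
log_b(a) = log_5(46) = 2.3789

Case 1: c = 2 < log_5(46) = 2.3789
T(n) = O(n^(log_5 46))

For T(n) = 46T(n/5) + O(n^2): log_5(46) = 2.3789. This is Case 1 of the Master Theorem (c < log_b(a), work dominated by leaves), giving O(n^(log_5 46)).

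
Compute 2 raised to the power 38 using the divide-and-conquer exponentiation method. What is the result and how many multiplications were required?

Computing 2^38 by squaring (build up from 2^1; each line after the first costs one multiplication):

2^1 = 2
2^2 = (2^1)^2 = 2^2 = 4
2^4 = (2^2)^2 = 4^2 = 16
2^8 = (2^4)^2 = 16^2 = 256
2^9 = 2 * 2^8 = 2 * 256 = 512
2^18 = (2^9)^2 = 512^2 = 262144
2^19 = 2 * 2^18 = 2 * 262144 = 524288
2^38 = (2^19)^2 = 524288^2 = 274877906944

Result: 274877906944
Multiplications needed: 7 (7 lines after 2^1)

2^38 = 274877906944. Using exponentiation by squaring, this requires 7 multiplications. The key idea: if the exponent is even, square the half-power; if odd, multiply by the base once.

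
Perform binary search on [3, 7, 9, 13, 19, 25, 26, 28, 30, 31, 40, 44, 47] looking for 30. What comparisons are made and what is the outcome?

Binary search for 30 in [3, 7, 9, 13, 19, 25, 26, 28, 30, 31, 40, 44, 47]:

lo=0, hi=12, mid=6, arr[mid]=26 -> 26 < 30, search right half
lo=7, hi=12, mid=9, arr[mid]=31 -> 31 > 30, search left half
lo=7, hi=8, mid=7, arr[mid]=28 -> 28 < 30, search right half
lo=8, hi=8, mid=8, arr[mid]=30 -> Found target at index 8!

Binary search finds 30 at index 8 after 4 comparisons. The search repeatedly halves the search space by comparing with the middle element.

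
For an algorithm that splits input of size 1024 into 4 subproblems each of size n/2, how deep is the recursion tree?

For divide and conquer with division factor 2:

Problem sizes at each level:
Level 0: 1024
Level 1: 512
Level 2: 256
Level 3: 128
Level 4: 64
Level 5: 32
Level 6: 16
Level 7: 8
Level 8: 4
Level 9: 2
Level 10: 1

The root is level 0 and the size-1 base case is level 10 (the tree spans levels 0 through 10, i.e. 11 levels counting the root), so the depth is the number of divisions: log_2(1024) = 10

The recursion tree depth is log_2(1024) = 10. At each level, the problem size is divided by 2, so it takes 10 divisions to reduce to a base case of size 1. The algorithm makes 4 recursive calls at each level.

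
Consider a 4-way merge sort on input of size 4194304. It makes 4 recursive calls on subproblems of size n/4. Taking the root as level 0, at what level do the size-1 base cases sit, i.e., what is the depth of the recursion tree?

For divide and conquer with division factor 4:

Problem sizes at each level:
Level 0: 4194304
Level 1: 1048576
Level 2: 262144
Level 3: 65536
Level 4: 16384
Level 5: 4096
Level 6: 1024
Level 7: 256
Level 8: 64
Level 9: 16
Level 10: 4
Level 11: 1

The root is level 0 and the size-1 base case is level 11 (the tree spans levels 0 through 11, i.e. 12 levels counting the root), so the depth is the number of divisions: log_4(4194304) = 11

The recursion tree depth is log_4(4194304) = 11. At each level, the problem size is divided by 4, so it takes 11 divisions to reduce to a base case of size 1. The algorithm makes 4 recursive calls at each level.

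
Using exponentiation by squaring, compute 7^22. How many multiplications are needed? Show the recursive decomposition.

Computing 7^22 by squaring (build up from 7^1; each line after the first costs one multiplication):

7^1 = 7
7^2 = (7^1)^2 = 7^2 = 49
7^4 = (7^2)^2 = 49^2 = 2401
7^5 = 7 * 7^4 = 7 * 2401 = 16807
7^10 = (7^5)^2 = 16807^2 = 282475249
7^11 = 7 * 7^10 = 7 * 282475249 = 1977326743
7^22 = (7^11)^2 = 1977326743^2 = 3909821048582988049

Result: 3909821048582988049
Multiplications needed: 6 (6 lines after 7^1)

7^22 = 3909821048582988049. Using exponentiation by squaring, this requires 6 multiplications. The key idea: if the exponent is even, square the half-power; if odd, multiply by the base once.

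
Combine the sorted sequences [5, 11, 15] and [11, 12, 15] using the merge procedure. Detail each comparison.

Merging process:

Compare 5 vs 11: take 5 from left. Merged: [5]
Compare 11 vs 11: take 11 from left. Merged: [5, 11]
Compare 15 vs 11: take 11 from right. Merged: [5, 11, 11]
Compare 15 vs 12: take 12 from right. Merged: [5, 11, 11, 12]
Compare 15 vs 15: take 15 from left. Merged: [5, 11, 11, 12, 15]
Append remaining from right: [15]. Merged: [5, 11, 11, 12, 15, 15]

Final merged array: [5, 11, 11, 12, 15, 15]
Total comparisons: 5

The merged array is [5, 11, 11, 12, 15, 15], requiring 5 comparisons. The merge step runs in O(n) time where n is the total number of elements.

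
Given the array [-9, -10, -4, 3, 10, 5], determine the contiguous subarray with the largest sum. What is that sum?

Using Kadane's algorithm on [-9, -10, -4, 3, 10, 5]:

Scanning through the array:
Position 1 (value -10): max_ending_here = -10, max_so_far = -9
Position 2 (value -4): max_ending_here = -4, max_so_far = -4
Position 3 (value 3): max_ending_here = 3, max_so_far = 3
Position 4 (value 10): max_ending_here = 13, max_so_far = 13
Position 5 (value 5): max_ending_here = 18, max_so_far = 18

Maximum subarray: [3, 10, 5]
Maximum sum: 18

The maximum subarray is [3, 10, 5] with sum 18. This subarray runs from index 3 to index 5.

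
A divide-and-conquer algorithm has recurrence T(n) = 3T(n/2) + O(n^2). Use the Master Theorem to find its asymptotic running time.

Master Theorem for T(n) = 3T(n/2) + O(n^2):

a = 3, b = 2, c = 2
log_b(a) = log_2(3) = 1.5850

Case 3: c = 2 > log_2(3) = 1.5850
T(n) = O(n^2) = O(n^2)

For T(n) = 3T(n/2) + O(n^2): log_2(3) = 1.5850. This is Case 3 of the Master Theorem (c > log_b(a), work dominated by root), giving O(n^2).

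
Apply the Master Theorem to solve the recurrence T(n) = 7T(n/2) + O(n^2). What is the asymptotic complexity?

Master Theorem for T(n) = 7T(n/2) + O(n^2):

a = 7, b = 2, c = 2
log_b(a) = log_2(7) = 2.8074

Case 1: c = 2 < log_2(7) = 2.8074
T(n) = O(n^(log_2 7))

For T(n) = 7T(n/2) + O(n^2): log_2(7) = 2.8074. This is Case 1 of the Master Theorem (c < log_b(a), work dominated by leaves), giving O(n^(log_2 7)).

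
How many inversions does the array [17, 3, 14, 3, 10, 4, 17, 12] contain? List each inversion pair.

Finding inversions in [17, 3, 14, 3, 10, 4, 17, 12]:

(0, 1): arr[0]=17 > arr[1]=3
(0, 2): arr[0]=17 > arr[2]=14
(0, 3): arr[0]=17 > arr[3]=3
(0, 4): arr[0]=17 > arr[4]=10
(0, 5): arr[0]=17 > arr[5]=4
(0, 7): arr[0]=17 > arr[7]=12
(2, 3): arr[2]=14 > arr[3]=3
(2, 4): arr[2]=14 > arr[4]=10
(2, 5): arr[2]=14 > arr[5]=4
(2, 7): arr[2]=14 > arr[7]=12
(4, 5): arr[4]=10 > arr[5]=4
(6, 7): arr[6]=17 > arr[7]=12

Total inversions: 12

The array has 12 inversion(s): (0,1), (0,2), (0,3), (0,4), (0,5), (0,7), (2,3), (2,4), (2,5), (2,7), (4,5), (6,7). Each pair (i,j) satisfies i < j and arr[i] > arr[j].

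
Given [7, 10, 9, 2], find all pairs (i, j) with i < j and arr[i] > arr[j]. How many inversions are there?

Finding inversions in [7, 10, 9, 2]:

(0, 3): arr[0]=7 > arr[3]=2
(1, 2): arr[1]=10 > arr[2]=9
(1, 3): arr[1]=10 > arr[3]=2
(2, 3): arr[2]=9 > arr[3]=2

Total inversions: 4

The array has 4 inversion(s): (0,3), (1,2), (1,3), (2,3). Each pair (i,j) satisfies i < j and arr[i] > arr[j].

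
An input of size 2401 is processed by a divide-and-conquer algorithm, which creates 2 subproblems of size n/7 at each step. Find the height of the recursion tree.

For divide and conquer with division factor 7:

Problem sizes at each level:
Level 0: 2401
Level 1: 343
Level 2: 49
Level 3: 7
Level 4: 1

The root is level 0 and the size-1 base case is level 4 (the tree spans levels 0 through 4, i.e. 5 levels counting the root), so the depth is the number of divisions: log_7(2401) = 4

The recursion tree depth is log_7(2401) = 4. At each level, the problem size is divided by 7, so it takes 4 divisions to reduce to a base case of size 1. The algorithm makes 2 recursive calls at each level.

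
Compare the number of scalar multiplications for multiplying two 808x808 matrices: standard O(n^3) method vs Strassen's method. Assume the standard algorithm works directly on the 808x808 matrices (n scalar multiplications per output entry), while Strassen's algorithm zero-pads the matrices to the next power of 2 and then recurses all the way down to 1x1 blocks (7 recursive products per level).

Matrix multiplication for 808x808 matrices:

Strassen's algorithm requires power-of-2 dimensions. Pad 808x808 to 1024x1024 (next power of 2).

Standard algorithm: 808^3 = 527514112 multiplications
Strassen's algorithm: 7^(log2(1024)) = 7^10 = 282475249 multiplications
Savings: 527514112 - 282475249 = 245038863 multiplications

Standard: 527514112 multiplications (808^3). Strassen: 282475249 multiplications (7^10, after padding to 1024x1024). Strassen reduces 8 recursive multiplications to 7 at each level.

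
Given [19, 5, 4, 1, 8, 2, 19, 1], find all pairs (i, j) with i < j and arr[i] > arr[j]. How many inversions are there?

Finding inversions in [19, 5, 4, 1, 8, 2, 19, 1]:

(0, 1): arr[0]=19 > arr[1]=5
(0, 2): arr[0]=19 > arr[2]=4
(0, 3): arr[0]=19 > arr[3]=1
(0, 4): arr[0]=19 > arr[4]=8
(0, 5): arr[0]=19 > arr[5]=2
(0, 7): arr[0]=19 > arr[7]=1
(1, 2): arr[1]=5 > arr[2]=4
(1, 3): arr[1]=5 > arr[3]=1
(1, 5): arr[1]=5 > arr[5]=2
(1, 7): arr[1]=5 > arr[7]=1
(2, 3): arr[2]=4 > arr[3]=1
(2, 5): arr[2]=4 > arr[5]=2
(2, 7): arr[2]=4 > arr[7]=1
(4, 5): arr[4]=8 > arr[5]=2
(4, 7): arr[4]=8 > arr[7]=1
(5, 7): arr[5]=2 > arr[7]=1
(6, 7): arr[6]=19 > arr[7]=1

Total inversions: 17

The array has 17 inversion(s): (0,1), (0,2), (0,3), (0,4), (0,5), (0,7), (1,2), (1,3), (1,5), (1,7), (2,3), (2,5), (2,7), (4,5), (4,7), (5,7), (6,7). Each pair (i,j) satisfies i < j and arr[i] > arr[j].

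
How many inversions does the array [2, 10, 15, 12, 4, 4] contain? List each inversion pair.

Finding inversions in [2, 10, 15, 12, 4, 4]:

(1, 4): arr[1]=10 > arr[4]=4
(1, 5): arr[1]=10 > arr[5]=4
(2, 3): arr[2]=15 > arr[3]=12
(2, 4): arr[2]=15 > arr[4]=4
(2, 5): arr[2]=15 > arr[5]=4
(3, 4): arr[3]=12 > arr[4]=4
(3, 5): arr[3]=12 > arr[5]=4

Total inversions: 7

The array has 7 inversion(s): (1,4), (1,5), (2,3), (2,4), (2,5), (3,4), (3,5). Each pair (i,j) satisfies i < j and arr[i] > arr[j].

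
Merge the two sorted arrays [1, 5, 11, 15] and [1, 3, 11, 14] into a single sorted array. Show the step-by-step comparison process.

Merging process:

Compare 1 vs 1: take 1 from left. Merged: [1]
Compare 5 vs 1: take 1 from right. Merged: [1, 1]
Compare 5 vs 3: take 3 from right. Merged: [1, 1, 3]
Compare 5 vs 11: take 5 from left. Merged: [1, 1, 3, 5]
Compare 11 vs 11: take 11 from left. Merged: [1, 1, 3, 5, 11]
Compare 15 vs 11: take 11 from right. Merged: [1, 1, 3, 5, 11, 11]
Compare 15 vs 14: take 14 from right. Merged: [1, 1, 3, 5, 11, 11, 14]
Append remaining from left: [15]. Merged: [1, 1, 3, 5, 11, 11, 14, 15]

Final merged array: [1, 1, 3, 5, 11, 11, 14, 15]
Total comparisons: 7

The merged array is [1, 1, 3, 5, 11, 11, 14, 15], requiring 7 comparisons. The merge step runs in O(n) time where n is the total number of elements.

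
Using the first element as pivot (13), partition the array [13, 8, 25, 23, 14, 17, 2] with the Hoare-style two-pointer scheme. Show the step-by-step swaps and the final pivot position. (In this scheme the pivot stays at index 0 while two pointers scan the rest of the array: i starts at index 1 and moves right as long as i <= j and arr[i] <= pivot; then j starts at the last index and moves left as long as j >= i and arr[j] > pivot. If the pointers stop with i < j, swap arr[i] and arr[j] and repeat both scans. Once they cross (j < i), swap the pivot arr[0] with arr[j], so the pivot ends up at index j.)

Hoare-style two-pointer partition with pivot = 13:

Initial array: [13, 8, 25, 23, 14, 17, 2]

Pointers start at i = 1, j = 6.
i stops at index 2 (arr[2]=25 > 13), j stops at index 6 (arr[6]=2 <= 13): swap arr[2] and arr[6], array becomes [13, 8, 2, 23, 14, 17, 25]
i ends at 3, j ends at 2: the pointers have crossed (j < i), so scanning stops.

Swap pivot arr[0] with arr[2] to place pivot at position 2: [2, 8, 13, 23, 14, 17, 25]
Pivot position: 2

After partitioning with pivot 13, the array becomes [2, 8, 13, 23, 14, 17, 25]. The pivot is placed at index 2. All elements to the left of the pivot are <= 13, and all elements to the right are > 13.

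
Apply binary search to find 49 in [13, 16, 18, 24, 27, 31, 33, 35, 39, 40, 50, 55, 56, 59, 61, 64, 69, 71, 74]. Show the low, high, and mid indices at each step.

Binary search for 49 in [13, 16, 18, 24, 27, 31, 33, 35, 39, 40, 50, 55, 56, 59, 61, 64, 69, 71, 74]:

lo=0, hi=18, mid=9, arr[mid]=40 -> 40 < 49, search right half
lo=10, hi=18, mid=14, arr[mid]=61 -> 61 > 49, search left half
lo=10, hi=13, mid=11, arr[mid]=55 -> 55 > 49, search left half
lo=10, hi=10, mid=10, arr[mid]=50 -> 50 > 49, search left half
lo=10 > hi=9, target 49 not found

Binary search determines that 49 is not in the array after 4 comparisons. The search space was exhausted without finding the target.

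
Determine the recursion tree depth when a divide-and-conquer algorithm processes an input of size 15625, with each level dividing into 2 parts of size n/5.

For divide and conquer with division factor 5:

Problem sizes at each level:
Level 0: 15625
Level 1: 3125
Level 2: 625
Level 3: 125
Level 4: 25
Level 5: 5
Level 6: 1

The root is level 0 and the size-1 base case is level 6 (the tree spans levels 0 through 6, i.e. 7 levels counting the root), so the depth is the number of divisions: log_5(15625) = 6

The recursion tree depth is log_5(15625) = 6. At each level, the problem size is divided by 5, so it takes 6 divisions to reduce to a base case of size 1. The algorithm makes 2 recursive calls at each level.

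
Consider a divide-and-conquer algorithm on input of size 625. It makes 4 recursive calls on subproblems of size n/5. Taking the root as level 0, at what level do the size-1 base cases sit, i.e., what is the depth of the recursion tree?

For divide and conquer with division factor 5:

Problem sizes at each level:
Level 0: 625
Level 1: 125
Level 2: 25
Level 3: 5
Level 4: 1

The root is level 0 and the size-1 base case is level 4 (the tree spans levels 0 through 4, i.e. 5 levels counting the root), so the depth is the number of divisions: log_5(625) = 4

The recursion tree depth is log_5(625) = 4. At each level, the problem size is divided by 5, so it takes 4 divisions to reduce to a base case of size 1. The algorithm makes 4 recursive calls at each level.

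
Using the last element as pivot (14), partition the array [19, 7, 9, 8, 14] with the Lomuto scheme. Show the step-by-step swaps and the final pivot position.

Lomuto partition with pivot = 14:

Initial array: [19, 7, 9, 8, 14]

arr[0]=19 > 14: no swap
arr[1]=7 <= 14: swap with position 0, array becomes [7, 19, 9, 8, 14]
arr[2]=9 <= 14: swap with position 1, array becomes [7, 9, 19, 8, 14]
arr[3]=8 <= 14: swap with position 2, array becomes [7, 9, 8, 19, 14]

Place pivot at position 3: [7, 9, 8, 14, 19]
Pivot position: 3

After partitioning with pivot 14, the array becomes [7, 9, 8, 14, 19]. The pivot is placed at index 3. All elements to the left of the pivot are <= 14, and all elements to the right are > 14.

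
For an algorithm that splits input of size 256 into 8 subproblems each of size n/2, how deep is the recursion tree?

For divide and conquer with division factor 2:

Problem sizes at each level:
Level 0: 256
Level 1: 128
Level 2: 64
Level 3: 32
Level 4: 16
Level 5: 8
Level 6: 4
Level 7: 2
Level 8: 1

The root is level 0 and the size-1 base case is level 8 (the tree spans levels 0 through 8, i.e. 9 levels counting the root), so the depth is the number of divisions: log_2(256) = 8

The recursion tree depth is log_2(256) = 8. At each level, the problem size is divided by 2, so it takes 8 divisions to reduce to a base case of size 1. The algorithm makes 8 recursive calls at each level.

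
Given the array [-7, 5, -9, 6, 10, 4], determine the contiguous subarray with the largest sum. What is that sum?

Using Kadane's algorithm on [-7, 5, -9, 6, 10, 4]:

Scanning through the array:
Position 1 (value 5): max_ending_here = 5, max_so_far = 5
Position 2 (value -9): max_ending_here = -4, max_so_far = 5
Position 3 (value 6): max_ending_here = 6, max_so_far = 6
Position 4 (value 10): max_ending_here = 16, max_so_far = 16
Position 5 (value 4): max_ending_here = 20, max_so_far = 20

Maximum subarray: [6, 10, 4]
Maximum sum: 20

The maximum subarray is [6, 10, 4] with sum 20. This subarray runs from index 3 to index 5.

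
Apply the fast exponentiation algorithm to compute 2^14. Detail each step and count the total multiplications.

Computing 2^14 by squaring (build up from 2^1; each line after the first costs one multiplication):

2^1 = 2
2^2 = (2^1)^2 = 2^2 = 4
2^3 = 2 * 2^2 = 2 * 4 = 8
2^6 = (2^3)^2 = 8^2 = 64
2^7 = 2 * 2^6 = 2 * 64 = 128
2^14 = (2^7)^2 = 128^2 = 16384

Result: 16384
Multiplications needed: 5 (5 lines after 2^1)

2^14 = 16384. Using exponentiation by squaring, this requires 5 multiplications. The key idea: if the exponent is even, square the half-power; if odd, multiply by the base once.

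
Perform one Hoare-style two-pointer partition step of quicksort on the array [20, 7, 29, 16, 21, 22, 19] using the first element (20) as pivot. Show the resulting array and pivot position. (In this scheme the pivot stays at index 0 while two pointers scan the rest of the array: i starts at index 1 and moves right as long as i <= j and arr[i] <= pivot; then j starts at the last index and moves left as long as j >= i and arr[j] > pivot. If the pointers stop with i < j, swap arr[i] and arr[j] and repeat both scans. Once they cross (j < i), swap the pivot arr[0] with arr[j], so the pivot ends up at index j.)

Hoare-style two-pointer partition with pivot = 20:

Initial array: [20, 7, 29, 16, 21, 22, 19]

Pointers start at i = 1, j = 6.
i stops at index 2 (arr[2]=29 > 20), j stops at index 6 (arr[6]=19 <= 20): swap arr[2] and arr[6], array becomes [20, 7, 19, 16, 21, 22, 29]
i ends at 4, j ends at 3: the pointers have crossed (j < i), so scanning stops.

Swap pivot arr[0] with arr[3] to place pivot at position 3: [16, 7, 19, 20, 21, 22, 29]
Pivot position: 3

After partitioning with pivot 20, the array becomes [16, 7, 19, 20, 21, 22, 29]. The pivot is placed at index 3. All elements to the left of the pivot are <= 20, and all elements to the right are > 20.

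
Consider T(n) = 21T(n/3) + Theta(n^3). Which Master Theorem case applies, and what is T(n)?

Master Theorem for T(n) = 21T(n/3) + O(n^3):

a = 21, b = 3, c = 3
log_b(a) = log_3(21) = 2.7712

Case 3: c = 3 > log_3(21) = 2.7712
T(n) = O(n^3) = O(n^3)

For T(n) = 21T(n/3) + O(n^3): log_3(21) = 2.7712. This is Case 3 of the Master Theorem (c > log_b(a), work dominated by root), giving O(n^3).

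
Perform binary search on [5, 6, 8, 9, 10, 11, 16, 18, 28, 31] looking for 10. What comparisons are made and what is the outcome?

Binary search for 10 in [5, 6, 8, 9, 10, 11, 16, 18, 28, 31]:

lo=0, hi=9, mid=4, arr[mid]=10 -> Found target at index 4!

Binary search finds 10 at index 4 after 1 comparisons. The search repeatedly halves the search space by comparing with the middle element.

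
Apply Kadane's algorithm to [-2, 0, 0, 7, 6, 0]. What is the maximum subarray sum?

Using Kadane's algorithm on [-2, 0, 0, 7, 6, 0]:

Scanning through the array:
Position 1 (value 0): max_ending_here = 0, max_so_far = 0
Position 2 (value 0): max_ending_here = 0, max_so_far = 0
Position 3 (value 7): max_ending_here = 7, max_so_far = 7
Position 4 (value 6): max_ending_here = 13, max_so_far = 13
Position 5 (value 0): max_ending_here = 13, max_so_far = 13

Maximum subarray: [0, 0, 7, 6]
Maximum sum: 13

The maximum subarray is [0, 0, 7, 6] with sum 13. This subarray runs from index 1 to index 4.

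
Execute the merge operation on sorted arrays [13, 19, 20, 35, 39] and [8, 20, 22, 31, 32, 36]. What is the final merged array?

Merging process:

Compare 13 vs 8: take 8 from right. Merged: [8]
Compare 13 vs 20: take 13 from left. Merged: [8, 13]
Compare 19 vs 20: take 19 from left. Merged: [8, 13, 19]
Compare 20 vs 20: take 20 from left. Merged: [8, 13, 19, 20]
Compare 35 vs 20: take 20 from right. Merged: [8, 13, 19, 20, 20]
Compare 35 vs 22: take 22 from right. Merged: [8, 13, 19, 20, 20, 22]
Compare 35 vs 31: take 31 from right. Merged: [8, 13, 19, 20, 20, 22, 31]
Compare 35 vs 32: take 32 from right. Merged: [8, 13, 19, 20, 20, 22, 31, 32]
Compare 35 vs 36: take 35 from left. Merged: [8, 13, 19, 20, 20, 22, 31, 32, 35]
Compare 39 vs 36: take 36 from right. Merged: [8, 13, 19, 20, 20, 22, 31, 32, 35, 36]
Append remaining from left: [39]. Merged: [8, 13, 19, 20, 20, 22, 31, 32, 35, 36, 39]

Final merged array: [8, 13, 19, 20, 20, 22, 31, 32, 35, 36, 39]
Total comparisons: 10

The merged array is [8, 13, 19, 20, 20, 22, 31, 32, 35, 36, 39], requiring 10 comparisons. The merge step runs in O(n) time where n is the total number of elements.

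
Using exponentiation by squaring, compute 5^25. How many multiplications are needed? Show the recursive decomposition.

Computing 5^25 by squaring (build up from 5^1; each line after the first costs one multiplication):

5^1 = 5
5^2 = (5^1)^2 = 5^2 = 25
5^3 = 5 * 5^2 = 5 * 25 = 125
5^6 = (5^3)^2 = 125^2 = 15625
5^12 = (5^6)^2 = 15625^2 = 244140625
5^24 = (5^12)^2 = 244140625^2 = 59604644775390625
5^25 = 5 * 5^24 = 5 * 59604644775390625 = 298023223876953125

Result: 298023223876953125
Multiplications needed: 6 (6 lines after 5^1)

5^25 = 298023223876953125. Using exponentiation by squaring, this requires 6 multiplications. The key idea: if the exponent is even, square the half-power; if odd, multiply by the base once.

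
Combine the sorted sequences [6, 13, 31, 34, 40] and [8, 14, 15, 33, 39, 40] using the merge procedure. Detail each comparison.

Merging process:

Compare 6 vs 8: take 6 from left. Merged: [6]
Compare 13 vs 8: take 8 from right. Merged: [6, 8]
Compare 13 vs 14: take 13 from left. Merged: [6, 8, 13]
Compare 31 vs 14: take 14 from right. Merged: [6, 8, 13, 14]
Compare 31 vs 15: take 15 from right. Merged: [6, 8, 13, 14, 15]
Compare 31 vs 33: take 31 from left. Merged: [6, 8, 13, 14, 15, 31]
Compare 34 vs 33: take 33 from right. Merged: [6, 8, 13, 14, 15, 31, 33]
Compare 34 vs 39: take 34 from left. Merged: [6, 8, 13, 14, 15, 31, 33, 34]
Compare 40 vs 39: take 39 from right. Merged: [6, 8, 13, 14, 15, 31, 33, 34, 39]
Compare 40 vs 40: take 40 from left. Merged: [6, 8, 13, 14, 15, 31, 33, 34, 39, 40]
Append remaining from right: [40]. Merged: [6, 8, 13, 14, 15, 31, 33, 34, 39, 40, 40]

Final merged array: [6, 8, 13, 14, 15, 31, 33, 34, 39, 40, 40]
Total comparisons: 10

The merged array is [6, 8, 13, 14, 15, 31, 33, 34, 39, 40, 40], requiring 10 comparisons. The merge step runs in O(n) time where n is the total number of elements.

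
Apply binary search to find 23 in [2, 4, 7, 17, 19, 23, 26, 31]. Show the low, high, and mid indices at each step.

Binary search for 23 in [2, 4, 7, 17, 19, 23, 26, 31]:

lo=0, hi=7, mid=3, arr[mid]=17 -> 17 < 23, search right half
lo=4, hi=7, mid=5, arr[mid]=23 -> Found target at index 5!

Binary search finds 23 at index 5 after 2 comparisons. The search repeatedly halves the search space by comparing with the middle element.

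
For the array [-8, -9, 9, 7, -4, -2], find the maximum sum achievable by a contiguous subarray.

Using Kadane's algorithm on [-8, -9, 9, 7, -4, -2]:

Scanning through the array:
Position 1 (value -9): max_ending_here = -9, max_so_far = -8
Position 2 (value 9): max_ending_here = 9, max_so_far = 9
Position 3 (value 7): max_ending_here = 16, max_so_far = 16
Position 4 (value -4): max_ending_here = 12, max_so_far = 16
Position 5 (value -2): max_ending_here = 10, max_so_far = 16

Maximum subarray: [9, 7]
Maximum sum: 16

The maximum subarray is [9, 7] with sum 16. This subarray runs from index 2 to index 3.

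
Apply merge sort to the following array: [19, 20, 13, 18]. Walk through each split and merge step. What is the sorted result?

Merge sort trace:

Split: [19, 20, 13, 18] -> [19, 20] and [13, 18]
  Split: [19, 20] -> [19] and [20]
  Merge: [19] + [20] -> [19, 20]
  Split: [13, 18] -> [13] and [18]
  Merge: [13] + [18] -> [13, 18]
Merge: [19, 20] + [13, 18] -> [13, 18, 19, 20]

Final sorted array: [13, 18, 19, 20]

The merge sort proceeds by recursively splitting the array and merging sorted halves.
After all merges, the sorted array is [13, 18, 19, 20].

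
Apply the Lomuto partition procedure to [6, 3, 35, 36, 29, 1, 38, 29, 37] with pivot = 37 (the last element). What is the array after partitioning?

Lomuto partition with pivot = 37:

Initial array: [6, 3, 35, 36, 29, 1, 38, 29, 37]

arr[0]=6 <= 37: swap with position 0, array becomes [6, 3, 35, 36, 29, 1, 38, 29, 37]
arr[1]=3 <= 37: swap with position 1, array becomes [6, 3, 35, 36, 29, 1, 38, 29, 37]
arr[2]=35 <= 37: swap with position 2, array becomes [6, 3, 35, 36, 29, 1, 38, 29, 37]
arr[3]=36 <= 37: swap with position 3, array becomes [6, 3, 35, 36, 29, 1, 38, 29, 37]
arr[4]=29 <= 37: swap with position 4, array becomes [6, 3, 35, 36, 29, 1, 38, 29, 37]
arr[5]=1 <= 37: swap with position 5, array becomes [6, 3, 35, 36, 29, 1, 38, 29, 37]
arr[6]=38 > 37: no swap
arr[7]=29 <= 37: swap with position 6, array becomes [6, 3, 35, 36, 29, 1, 29, 38, 37]

Place pivot at position 7: [6, 3, 35, 36, 29, 1, 29, 37, 38]
Pivot position: 7

After partitioning with pivot 37, the array becomes [6, 3, 35, 36, 29, 1, 29, 37, 38]. The pivot is placed at index 7. All elements to the left of the pivot are <= 37, and all elements to the right are > 37.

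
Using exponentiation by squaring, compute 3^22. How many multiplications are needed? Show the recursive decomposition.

Computing 3^22 by squaring (build up from 3^1; each line after the first costs one multiplication):

3^1 = 3
3^2 = (3^1)^2 = 3^2 = 9
3^4 = (3^2)^2 = 9^2 = 81
3^5 = 3 * 3^4 = 3 * 81 = 243
3^10 = (3^5)^2 = 243^2 = 59049
3^11 = 3 * 3^10 = 3 * 59049 = 177147
3^22 = (3^11)^2 = 177147^2 = 31381059609

Result: 31381059609
Multiplications needed: 6 (6 lines after 3^1)

3^22 = 31381059609. Using exponentiation by squaring, this requires 6 multiplications. The key idea: if the exponent is even, square the half-power; if odd, multiply by the base once.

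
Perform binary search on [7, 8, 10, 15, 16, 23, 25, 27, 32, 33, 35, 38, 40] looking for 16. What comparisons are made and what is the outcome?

Binary search for 16 in [7, 8, 10, 15, 16, 23, 25, 27, 32, 33, 35, 38, 40]:

lo=0, hi=12, mid=6, arr[mid]=25 -> 25 > 16, search left half
lo=0, hi=5, mid=2, arr[mid]=10 -> 10 < 16, search right half
lo=3, hi=5, mid=4, arr[mid]=16 -> Found target at index 4!

Binary search finds 16 at index 4 after 3 comparisons. The search repeatedly halves the search space by comparing with the middle element.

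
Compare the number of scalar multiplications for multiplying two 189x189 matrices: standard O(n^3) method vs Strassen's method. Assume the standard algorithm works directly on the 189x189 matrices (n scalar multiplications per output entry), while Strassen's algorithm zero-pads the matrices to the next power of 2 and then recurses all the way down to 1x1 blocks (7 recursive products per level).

Matrix multiplication for 189x189 matrices:

Strassen's algorithm requires power-of-2 dimensions. Pad 189x189 to 256x256 (next power of 2).

Standard algorithm: 189^3 = 6751269 multiplications
Strassen's algorithm: 7^(log2(256)) = 7^8 = 5764801 multiplications
Savings: 6751269 - 5764801 = 986468 multiplications

Standard: 6751269 multiplications (189^3). Strassen: 5764801 multiplications (7^8, after padding to 256x256). Strassen reduces 8 recursive multiplications to 7 at each level.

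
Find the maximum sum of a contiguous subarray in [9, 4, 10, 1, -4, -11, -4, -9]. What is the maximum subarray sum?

Using Kadane's algorithm on [9, 4, 10, 1, -4, -11, -4, -9]:

Scanning through the array:
Position 1 (value 4): max_ending_here = 13, max_so_far = 13
Position 2 (value 10): max_ending_here = 23, max_so_far = 23
Position 3 (value 1): max_ending_here = 24, max_so_far = 24
Position 4 (value -4): max_ending_here = 20, max_so_far = 24
Position 5 (value -11): max_ending_here = 9, max_so_far = 24
Position 6 (value -4): max_ending_here = 5, max_so_far = 24
Position 7 (value -9): max_ending_here = -4, max_so_far = 24

Maximum subarray: [9, 4, 10, 1]
Maximum sum: 24

The maximum subarray is [9, 4, 10, 1] with sum 24. This subarray runs from index 0 to index 3.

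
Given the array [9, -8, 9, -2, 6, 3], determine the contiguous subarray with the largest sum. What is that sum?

Using Kadane's algorithm on [9, -8, 9, -2, 6, 3]:

Scanning through the array:
Position 1 (value -8): max_ending_here = 1, max_so_far = 9
Position 2 (value 9): max_ending_here = 10, max_so_far = 10
Position 3 (value -2): max_ending_here = 8, max_so_far = 10
Position 4 (value 6): max_ending_here = 14, max_so_far = 14
Position 5 (value 3): max_ending_here = 17, max_so_far = 17

Maximum subarray: [9, -8, 9, -2, 6, 3]
Maximum sum: 17

The maximum subarray is [9, -8, 9, -2, 6, 3] with sum 17. This subarray runs from index 0 to index 5.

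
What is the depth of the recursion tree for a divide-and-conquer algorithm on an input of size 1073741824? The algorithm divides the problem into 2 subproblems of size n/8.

For divide and conquer with division factor 8:

Problem sizes at each level:
Level 0: 1073741824
Level 1: 134217728
Level 2: 16777216
Level 3: 2097152
Level 4: 262144
Level 5: 32768
Level 6: 4096
Level 7: 512
Level 8: 64
Level 9: 8
Level 10: 1

The root is level 0 and the size-1 base case is level 10 (the tree spans levels 0 through 10, i.e. 11 levels counting the root), so the depth is the number of divisions: log_8(1073741824) = 10

The recursion tree depth is log_8(1073741824) = 10. At each level, the problem size is divided by 8, so it takes 10 divisions to reduce to a base case of size 1. The algorithm makes 2 recursive calls at each level.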